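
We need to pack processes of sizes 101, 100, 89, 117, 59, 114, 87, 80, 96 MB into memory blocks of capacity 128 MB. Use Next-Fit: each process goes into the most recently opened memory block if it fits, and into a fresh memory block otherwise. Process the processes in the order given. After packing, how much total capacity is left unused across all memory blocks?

309

Put 101 MB in memory block 1; 27 MB remain.
Put 100 MB in memory block 2; 28 MB remain.
Put 89 MB in memory block 3; 39 MB remain.
Put 117 MB in memory block 4; 11 MB remain.
Put 59 MB in memory block 5; 69 MB remain.
Put 114 MB in memory block 6; 14 MB remain.
Put 87 MB in memory block 7; 41 MB remain.
Put 80 MB in memory block 8; 48 MB remain.
Put 96 MB in memory block 9; 32 MB remain.
9 memory blocks × 128 MB = 1152 MB; used 843 MB; unused 309 MB.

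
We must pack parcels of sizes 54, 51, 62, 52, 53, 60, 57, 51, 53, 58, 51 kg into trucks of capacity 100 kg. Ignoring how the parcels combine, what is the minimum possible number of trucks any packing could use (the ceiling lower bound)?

7

Total size = 54 + 51 + 62 + 52 + 53 + 60 + 57 + 51 + 53 + 58 + 51 = 602 kg.
⌈602 / 100⌉ = 7.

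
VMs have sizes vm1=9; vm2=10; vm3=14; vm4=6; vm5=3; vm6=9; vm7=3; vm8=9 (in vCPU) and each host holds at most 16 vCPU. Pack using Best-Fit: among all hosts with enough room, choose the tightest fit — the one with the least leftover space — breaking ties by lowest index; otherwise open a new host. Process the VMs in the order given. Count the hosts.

vm1 (9 vCPU) → host 1 (remaining 7 vCPU)
vm2 (10 vCPU) → host 2 (remaining 6 vCPU)
vm3 (14 vCPU) → host 3 (remaining 2 vCPU)
vm4 (6 vCPU) → host 2 (remaining 0 vCPU)
vm5 (3 vCPU) → host 1 (remaining 4 vCPU)
vm6 (9 vCPU) → host 4 (remaining 7 vCPU)
vm7 (3 vCPU) → host 1 (remaining 1 vCPU)
vm8 (9 vCPU) → host 5 (remaining 7 vCPU)

5 hosts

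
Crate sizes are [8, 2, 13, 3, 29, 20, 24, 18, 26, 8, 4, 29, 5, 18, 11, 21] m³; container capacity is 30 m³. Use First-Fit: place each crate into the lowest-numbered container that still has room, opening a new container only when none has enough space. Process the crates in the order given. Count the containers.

Put 8 m³ in container 1; 22 m³ remain.
Put 2 m³ in container 1; 20 m³ remain.
Put 13 m³ in container 1; 7 m³ remain.
Put 3 m³ in container 1; 4 m³ remain.
Put 29 m³ in container 2; 1 m³ remain.
Put 20 m³ in container 3; 10 m³ remain.
Put 24 m³ in container 4; 6 m³ remain.
Put 18 m³ in container 5; 12 m³ remain.
Put 26 m³ in container 6; 4 m³ remain.
Put 8 m³ in container 3; 2 m³ remain.
Put 4 m³ in container 1; 0 m³ remain.
Put 29 m³ in container 7; 1 m³ remain.
Put 5 m³ in container 4; 1 m³ remain.
Put 18 m³ in container 8; 12 m³ remain.
Put 11 m³ in container 5; 1 m³ remain.
Put 21 m³ in container 9; 9 m³ remain.

9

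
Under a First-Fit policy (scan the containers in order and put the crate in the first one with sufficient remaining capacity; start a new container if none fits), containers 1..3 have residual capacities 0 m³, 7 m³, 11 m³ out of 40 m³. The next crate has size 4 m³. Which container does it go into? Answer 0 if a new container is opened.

Containers with room: container 2 (7 m³), container 3 (11 m³).
The first with room is container 2.

2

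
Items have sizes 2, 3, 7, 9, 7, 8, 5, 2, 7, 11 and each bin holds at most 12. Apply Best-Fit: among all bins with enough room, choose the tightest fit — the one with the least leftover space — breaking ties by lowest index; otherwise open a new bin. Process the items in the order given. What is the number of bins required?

2 → bin 1 (remaining 10)
3 → bin 1 (remaining 7)
7 → bin 1 (remaining 0)
9 → bin 2 (remaining 3)
7 → bin 3 (remaining 5)
8 → bin 4 (remaining 4)
5 → bin 3 (remaining 0)
2 → bin 2 (remaining 1)
7 → bin 5 (remaining 5)
11 → bin 6 (remaining 1)

6 bins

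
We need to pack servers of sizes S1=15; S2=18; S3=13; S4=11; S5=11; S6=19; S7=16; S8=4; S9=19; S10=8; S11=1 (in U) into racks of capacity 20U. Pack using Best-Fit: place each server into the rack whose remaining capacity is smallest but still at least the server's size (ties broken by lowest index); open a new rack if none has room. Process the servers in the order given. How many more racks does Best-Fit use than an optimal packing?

0

Best-Fit: [15] [18] [13] [11,8,1] [11] [19] [16,4] [19] → 8 racks.
8 servers exceed 10U (half the capacity), and no two of those can share a rack, so at least 8 racks are needed.
So 8 is already optimal.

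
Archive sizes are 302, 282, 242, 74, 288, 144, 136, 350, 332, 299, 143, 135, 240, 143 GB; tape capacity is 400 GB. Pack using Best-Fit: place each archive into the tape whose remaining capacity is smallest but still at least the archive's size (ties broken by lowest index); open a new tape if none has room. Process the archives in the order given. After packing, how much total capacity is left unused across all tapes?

tape 1: place 302 GB, 98 GB left
tape 2: place 282 GB, 118 GB left
tape 3: place 242 GB, 158 GB left
tape 1: place 74 GB, 24 GB left
tape 4: place 288 GB, 112 GB left
tape 3: place 144 GB, 14 GB left
tape 5: place 136 GB, 264 GB left
tape 6: place 350 GB, 50 GB left
tape 7: place 332 GB, 68 GB left
tape 8: place 299 GB, 101 GB left
tape 5: place 143 GB, 121 GB left
tape 9: place 135 GB, 265 GB left
tape 9: place 240 GB, 25 GB left
tape 10: place 143 GB, 257 GB left
10 tapes × 400 GB = 4000 GB; used 3110 GB; unused 890 GB.

890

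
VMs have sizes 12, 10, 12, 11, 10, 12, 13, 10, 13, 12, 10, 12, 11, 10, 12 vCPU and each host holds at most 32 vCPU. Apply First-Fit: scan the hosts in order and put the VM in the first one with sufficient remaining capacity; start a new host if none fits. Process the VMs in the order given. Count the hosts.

7 hosts

Put 12 vCPU in host 1; 20 vCPU remain.
Put 10 vCPU in host 1; 10 vCPU remain.
Put 12 vCPU in host 2; 20 vCPU remain.
Put 11 vCPU in host 2; 9 vCPU remain.
Put 10 vCPU in host 1; 0 vCPU remain.
Put 12 vCPU in host 3; 20 vCPU remain.
Put 13 vCPU in host 3; 7 vCPU remain.
Put 10 vCPU in host 4; 22 vCPU remain.
Put 13 vCPU in host 4; 9 vCPU remain.
Put 12 vCPU in host 5; 20 vCPU remain.
Put 10 vCPU in host 5; 10 vCPU remain.
Put 12 vCPU in host 6; 20 vCPU remain.
Put 11 vCPU in host 6; 9 vCPU remain.
Put 10 vCPU in host 5; 0 vCPU remain.
Put 12 vCPU in host 7; 20 vCPU remain.
Final hosts: [12,10,10] [12,11] [12,13] [10,13] [12,10,10] [12,11] [12].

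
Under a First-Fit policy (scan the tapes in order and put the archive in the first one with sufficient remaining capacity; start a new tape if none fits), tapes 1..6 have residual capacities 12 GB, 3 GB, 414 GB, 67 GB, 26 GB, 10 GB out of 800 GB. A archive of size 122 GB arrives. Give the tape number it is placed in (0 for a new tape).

Tapes with room: tape 3 (414 GB).
The first with room is tape 3.

3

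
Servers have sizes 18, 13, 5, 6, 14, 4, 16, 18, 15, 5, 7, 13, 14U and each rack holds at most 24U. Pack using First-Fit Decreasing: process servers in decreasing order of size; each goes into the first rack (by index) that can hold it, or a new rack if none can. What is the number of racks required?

8

Sorted descending: 18, 18, 16, 15, 14, 14, 13, 13, 7, 6, 5, 5, 4.
Put 18U in rack 1; 6U remain.
Put 18U in rack 2; 6U remain.
Put 16U in rack 3; 8U remain.
Put 15U in rack 4; 9U remain.
Put 14U in rack 5; 10U remain.
Put 14U in rack 6; 10U remain.
Put 13U in rack 7; 11U remain.
Put 13U in rack 8; 11U remain.
Put 7U in rack 3; 1U remain.
Put 6U in rack 1; 0U remain.
Put 5U in rack 2; 1U remain.
Put 5U in rack 4; 4U remain.
Put 4U in rack 4; 0U remain.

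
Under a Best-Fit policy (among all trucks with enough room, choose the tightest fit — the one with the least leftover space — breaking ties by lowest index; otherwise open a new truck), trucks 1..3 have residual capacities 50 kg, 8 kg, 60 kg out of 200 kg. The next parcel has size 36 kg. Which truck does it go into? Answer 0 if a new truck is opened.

Trucks with room: truck 1 (50 kg), truck 3 (60 kg).
Tightest fit is truck 1 with 50 kg free.

1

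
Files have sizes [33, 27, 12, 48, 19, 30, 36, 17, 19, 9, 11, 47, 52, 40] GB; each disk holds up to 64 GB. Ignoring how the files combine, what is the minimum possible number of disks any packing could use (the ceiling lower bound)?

7

Total size = 33 + 27 + 12 + 48 + 19 + 30 + 36 + 17 + 19 + 9 + 11 + 47 + 52 + 40 = 400 GB.
⌈400 / 64⌉ = 7.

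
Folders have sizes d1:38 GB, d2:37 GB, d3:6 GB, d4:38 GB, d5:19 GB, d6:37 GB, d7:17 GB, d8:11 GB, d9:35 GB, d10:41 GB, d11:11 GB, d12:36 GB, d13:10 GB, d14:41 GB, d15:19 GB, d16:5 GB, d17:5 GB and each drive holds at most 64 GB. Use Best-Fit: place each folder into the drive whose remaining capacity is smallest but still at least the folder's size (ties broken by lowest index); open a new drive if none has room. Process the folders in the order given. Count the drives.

8 drives

drive 1: place d1 (38 GB), 26 GB left
drive 2: place d2 (37 GB), 27 GB left
drive 1: place d3 (6 GB), 20 GB left
drive 3: place d4 (38 GB), 26 GB left
drive 1: place d5 (19 GB), 1 GB left
drive 4: place d6 (37 GB), 27 GB left
drive 3: place d7 (17 GB), 9 GB left
drive 2: place d8 (11 GB), 16 GB left
drive 5: place d9 (35 GB), 29 GB left
drive 6: place d10 (41 GB), 23 GB left
drive 2: place d11 (11 GB), 5 GB left
drive 7: place d12 (36 GB), 28 GB left
drive 6: place d13 (10 GB), 13 GB left
drive 8: place d14 (41 GB), 23 GB left
drive 8: place d15 (19 GB), 4 GB left
drive 2: place d16 (5 GB), 0 GB left
drive 3: place d17 (5 GB), 4 GB left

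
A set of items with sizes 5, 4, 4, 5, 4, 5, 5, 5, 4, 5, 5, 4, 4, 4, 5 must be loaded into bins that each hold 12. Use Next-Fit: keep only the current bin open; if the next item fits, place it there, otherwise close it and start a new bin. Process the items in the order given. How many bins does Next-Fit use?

8 bins

5 → bin 1 (remaining 7)
4 → bin 1 (remaining 3)
4 → bin 2 (remaining 8)
5 → bin 2 (remaining 3)
4 → bin 3 (remaining 8)
5 → bin 3 (remaining 3)
5 → bin 4 (remaining 7)
5 → bin 4 (remaining 2)
4 → bin 5 (remaining 8)
5 → bin 5 (remaining 3)
5 → bin 6 (remaining 7)
4 → bin 6 (remaining 3)
4 → bin 7 (remaining 8)
4 → bin 7 (remaining 4)
5 → bin 8 (remaining 7)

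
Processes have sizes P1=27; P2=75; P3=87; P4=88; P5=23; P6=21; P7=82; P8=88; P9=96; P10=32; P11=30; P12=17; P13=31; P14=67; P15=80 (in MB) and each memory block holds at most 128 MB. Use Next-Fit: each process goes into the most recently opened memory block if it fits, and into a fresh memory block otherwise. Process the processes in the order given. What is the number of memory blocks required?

Put P1 (27 MB) in memory block 1; 101 MB remain.
Put P2 (75 MB) in memory block 1; 26 MB remain.
Put P3 (87 MB) in memory block 2; 41 MB remain.
Put P4 (88 MB) in memory block 3; 40 MB remain.
Put P5 (23 MB) in memory block 3; 17 MB remain.
Put P6 (21 MB) in memory block 4; 107 MB remain.
Put P7 (82 MB) in memory block 4; 25 MB remain.
Put P8 (88 MB) in memory block 5; 40 MB remain.
Put P9 (96 MB) in memory block 6; 32 MB remain.
Put P10 (32 MB) in memory block 6; 0 MB remain.
Put P11 (30 MB) in memory block 7; 98 MB remain.
Put P12 (17 MB) in memory block 7; 81 MB remain.
Put P13 (31 MB) in memory block 7; 50 MB remain.
Put P14 (67 MB) in memory block 8; 61 MB remain.
Put P15 (80 MB) in memory block 9; 48 MB remain.
Final memory blocks: [27,75] [87] [88,23] [21,82] [88] [96,32] [30,17,31] [67] [80].

9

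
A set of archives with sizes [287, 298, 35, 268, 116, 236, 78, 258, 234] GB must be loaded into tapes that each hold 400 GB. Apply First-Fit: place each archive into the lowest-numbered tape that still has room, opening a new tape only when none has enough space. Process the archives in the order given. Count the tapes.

6

Put 287 GB in tape 1; 113 GB remain.
Put 298 GB in tape 2; 102 GB remain.
Put 35 GB in tape 1; 78 GB remain.
Put 268 GB in tape 3; 132 GB remain.
Put 116 GB in tape 3; 16 GB remain.
Put 236 GB in tape 4; 164 GB remain.
Put 78 GB in tape 1; 0 GB remain.
Put 258 GB in tape 5; 142 GB remain.
Put 234 GB in tape 6; 166 GB remain.
Final tapes: [287,35,78] [298] [268,116] [236] [258] [234].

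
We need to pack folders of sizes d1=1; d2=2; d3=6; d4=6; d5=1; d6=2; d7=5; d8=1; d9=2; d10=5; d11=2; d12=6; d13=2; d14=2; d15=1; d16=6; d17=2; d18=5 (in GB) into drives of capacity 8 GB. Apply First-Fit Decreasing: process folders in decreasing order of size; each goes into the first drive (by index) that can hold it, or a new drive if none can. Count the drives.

Sorted descending: 6, 6, 6, 6, 5, 5, 5, 2, 2, 2, 2, 2, 2, 2, 1, 1, 1, 1.
drive 1: place 6 GB, 2 GB left
drive 2: place 6 GB, 2 GB left
drive 3: place 6 GB, 2 GB left
drive 4: place 6 GB, 2 GB left
drive 5: place 5 GB, 3 GB left
drive 6: place 5 GB, 3 GB left
drive 7: place 5 GB, 3 GB left
drive 1: place 2 GB, 0 GB left
drive 2: place 2 GB, 0 GB left
drive 3: place 2 GB, 0 GB left
drive 4: place 2 GB, 0 GB left
drive 5: place 2 GB, 1 GB left
drive 6: place 2 GB, 1 GB left
drive 7: place 2 GB, 1 GB left
drive 5: place 1 GB, 0 GB left
drive 6: place 1 GB, 0 GB left
drive 7: place 1 GB, 0 GB left
drive 8: place 1 GB, 7 GB left

8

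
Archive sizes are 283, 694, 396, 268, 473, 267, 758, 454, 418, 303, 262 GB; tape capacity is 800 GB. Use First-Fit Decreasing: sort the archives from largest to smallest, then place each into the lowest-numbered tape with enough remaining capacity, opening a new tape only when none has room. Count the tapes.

Sorted descending: 758, 694, 473, 454, 418, 396, 303, 283, 268, 267, 262.
tape 1: place 758 GB, 42 GB left
tape 2: place 694 GB, 106 GB left
tape 3: place 473 GB, 327 GB left
tape 4: place 454 GB, 346 GB left
tape 5: place 418 GB, 382 GB left
tape 6: place 396 GB, 404 GB left
tape 3: place 303 GB, 24 GB left
tape 4: place 283 GB, 63 GB left
tape 5: place 268 GB, 114 GB left
tape 6: place 267 GB, 137 GB left
tape 7: place 262 GB, 538 GB left
Final tapes: [758] [694] [473,303] [454,283] [418,268] [396,267] [262].

7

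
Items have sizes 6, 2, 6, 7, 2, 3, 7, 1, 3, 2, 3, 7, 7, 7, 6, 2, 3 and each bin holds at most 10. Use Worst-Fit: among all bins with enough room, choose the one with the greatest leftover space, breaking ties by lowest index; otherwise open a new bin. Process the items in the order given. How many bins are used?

Put 6 in bin 1; 4 remain.
Put 2 in bin 1; 2 remain.
Put 6 in bin 2; 4 remain.
Put 7 in bin 3; 3 remain.
Put 2 in bin 2; 2 remain.
Put 3 in bin 3; 0 remain.
Put 7 in bin 4; 3 remain.
Put 1 in bin 4; 2 remain.
Put 3 in bin 5; 7 remain.
Put 2 in bin 5; 5 remain.
Put 3 in bin 5; 2 remain.
Put 7 in bin 6; 3 remain.
Put 7 in bin 7; 3 remain.
Put 7 in bin 8; 3 remain.
Put 6 in bin 9; 4 remain.
Put 2 in bin 9; 2 remain.
Put 3 in bin 6; 0 remain.
Final bins: [6,2] [6,2] [7,3] [7,1] [3,2,3] [7,3] [7] [7] [6,2].

9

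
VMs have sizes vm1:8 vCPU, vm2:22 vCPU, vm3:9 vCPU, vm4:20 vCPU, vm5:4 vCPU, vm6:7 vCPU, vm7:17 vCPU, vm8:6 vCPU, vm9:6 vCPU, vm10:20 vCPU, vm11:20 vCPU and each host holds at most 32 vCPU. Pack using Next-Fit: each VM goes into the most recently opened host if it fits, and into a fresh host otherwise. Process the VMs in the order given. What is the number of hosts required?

vm1 (8 vCPU) → host 1 (remaining 24 vCPU)
vm2 (22 vCPU) → host 1 (remaining 2 vCPU)
vm3 (9 vCPU) → host 2 (remaining 23 vCPU)
vm4 (20 vCPU) → host 2 (remaining 3 vCPU)
vm5 (4 vCPU) → host 3 (remaining 28 vCPU)
vm6 (7 vCPU) → host 3 (remaining 21 vCPU)
vm7 (17 vCPU) → host 3 (remaining 4 vCPU)
vm8 (6 vCPU) → host 4 (remaining 26 vCPU)
vm9 (6 vCPU) → host 4 (remaining 20 vCPU)
vm10 (20 vCPU) → host 4 (remaining 0 vCPU)
vm11 (20 vCPU) → host 5 (remaining 12 vCPU)

5 hosts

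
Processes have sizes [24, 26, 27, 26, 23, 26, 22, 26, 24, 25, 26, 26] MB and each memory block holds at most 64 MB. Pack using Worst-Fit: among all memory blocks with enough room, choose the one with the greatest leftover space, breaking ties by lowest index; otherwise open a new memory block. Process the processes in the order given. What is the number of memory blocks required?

memory block 1: place 24 MB, 40 MB left
memory block 1: place 26 MB, 14 MB left
memory block 2: place 27 MB, 37 MB left
memory block 2: place 26 MB, 11 MB left
memory block 3: place 23 MB, 41 MB left
memory block 3: place 26 MB, 15 MB left
memory block 4: place 22 MB, 42 MB left
memory block 4: place 26 MB, 16 MB left
memory block 5: place 24 MB, 40 MB left
memory block 5: place 25 MB, 15 MB left
memory block 6: place 26 MB, 38 MB left
memory block 6: place 26 MB, 12 MB left
Final memory blocks: [24,26] [27,26] [23,26] [22,26] [24,25] [26,26].

6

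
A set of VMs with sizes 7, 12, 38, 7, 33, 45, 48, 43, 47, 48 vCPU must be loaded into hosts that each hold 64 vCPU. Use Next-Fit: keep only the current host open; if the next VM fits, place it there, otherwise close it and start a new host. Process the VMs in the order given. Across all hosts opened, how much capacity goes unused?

120

7 vCPU → host 1 (remaining 57 vCPU)
12 vCPU → host 1 (remaining 45 vCPU)
38 vCPU → host 1 (remaining 7 vCPU)
7 vCPU → host 1 (remaining 0 vCPU)
33 vCPU → host 2 (remaining 31 vCPU)
45 vCPU → host 3 (remaining 19 vCPU)
48 vCPU → host 4 (remaining 16 vCPU)
43 vCPU → host 5 (remaining 21 vCPU)
47 vCPU → host 6 (remaining 17 vCPU)
48 vCPU → host 7 (remaining 16 vCPU)
7 hosts × 64 vCPU = 448 vCPU; used 328 vCPU; unused 120 vCPU.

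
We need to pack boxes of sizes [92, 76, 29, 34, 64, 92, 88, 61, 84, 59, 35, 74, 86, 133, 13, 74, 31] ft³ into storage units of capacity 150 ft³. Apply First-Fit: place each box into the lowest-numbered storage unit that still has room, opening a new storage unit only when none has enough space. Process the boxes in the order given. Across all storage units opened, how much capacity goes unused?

92 ft³ → storage unit 1 (remaining 58 ft³)
76 ft³ → storage unit 2 (remaining 74 ft³)
29 ft³ → storage unit 1 (remaining 29 ft³)
34 ft³ → storage unit 2 (remaining 40 ft³)
64 ft³ → storage unit 3 (remaining 86 ft³)
92 ft³ → storage unit 4 (remaining 58 ft³)
88 ft³ → storage unit 5 (remaining 62 ft³)
61 ft³ → storage unit 3 (remaining 25 ft³)
84 ft³ → storage unit 6 (remaining 66 ft³)
59 ft³ → storage unit 5 (remaining 3 ft³)
35 ft³ → storage unit 2 (remaining 5 ft³)
74 ft³ → storage unit 7 (remaining 76 ft³)
86 ft³ → storage unit 8 (remaining 64 ft³)
133 ft³ → storage unit 9 (remaining 17 ft³)
13 ft³ → storage unit 1 (remaining 16 ft³)
74 ft³ → storage unit 7 (remaining 2 ft³)
31 ft³ → storage unit 4 (remaining 27 ft³)
9 storage units × 150 ft³ = 1350 ft³; used 1125 ft³; unused 225 ft³.

225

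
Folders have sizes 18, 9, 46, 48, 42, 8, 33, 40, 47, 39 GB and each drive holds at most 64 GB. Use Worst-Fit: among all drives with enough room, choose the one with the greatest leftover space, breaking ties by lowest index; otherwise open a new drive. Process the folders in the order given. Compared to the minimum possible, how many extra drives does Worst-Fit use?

Worst-Fit: [18,9,8] [46] [48] [42] [33] [40] [47] [39] → 8 drives.
7 folders exceed 32 GB (half the capacity), and no two of those can share a drive, so at least 7 drives are needed.
An optimal packing achieves that bound: [48,9] [47,8] [46,18] [42] [40] [39] [33] → 7 drives.
Excess: 8 − 7 = 1.

1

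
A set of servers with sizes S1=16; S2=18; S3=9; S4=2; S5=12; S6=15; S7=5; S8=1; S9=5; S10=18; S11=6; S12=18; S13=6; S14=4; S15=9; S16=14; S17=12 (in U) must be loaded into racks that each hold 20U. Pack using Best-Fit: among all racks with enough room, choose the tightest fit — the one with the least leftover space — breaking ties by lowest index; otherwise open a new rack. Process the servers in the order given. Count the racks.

Put S1 (16U) in rack 1; 4U remain.
Put S2 (18U) in rack 2; 2U remain.
Put S3 (9U) in rack 3; 11U remain.
Put S4 (2U) in rack 2; 0U remain.
Put S5 (12U) in rack 4; 8U remain.
Put S6 (15U) in rack 5; 5U remain.
Put S7 (5U) in rack 5; 0U remain.
Put S8 (1U) in rack 1; 3U remain.
Put S9 (5U) in rack 4; 3U remain.
Put S10 (18U) in rack 6; 2U remain.
Put S11 (6U) in rack 3; 5U remain.
Put S12 (18U) in rack 7; 2U remain.
Put S13 (6U) in rack 8; 14U remain.
Put S14 (4U) in rack 3; 1U remain.
Put S15 (9U) in rack 8; 5U remain.
Put S16 (14U) in rack 9; 6U remain.
Put S17 (12U) in rack 10; 8U remain.
Final racks: [16,1] [18,2] [9,6,4] [12,5] [15,5] [18] [18] [6,9] [14] [12].

10 racks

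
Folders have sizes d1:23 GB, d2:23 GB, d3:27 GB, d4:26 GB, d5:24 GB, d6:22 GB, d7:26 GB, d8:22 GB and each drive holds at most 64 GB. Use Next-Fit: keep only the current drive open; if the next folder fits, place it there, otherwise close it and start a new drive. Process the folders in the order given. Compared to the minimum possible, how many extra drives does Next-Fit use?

Next-Fit: [23,23] [27,26] [24,22] [26,22] → 4 drives.
Total size 193 GB; any packing needs at least ⌈193/64⌉ = 4 drives.
So 4 is already optimal.

0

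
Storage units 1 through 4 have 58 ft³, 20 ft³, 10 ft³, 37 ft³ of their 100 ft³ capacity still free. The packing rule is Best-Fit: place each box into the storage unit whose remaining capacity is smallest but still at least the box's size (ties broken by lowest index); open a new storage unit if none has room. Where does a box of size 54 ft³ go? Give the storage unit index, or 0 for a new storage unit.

Storage units with room: storage unit 1 (58 ft³).
Tightest fit is storage unit 1 with 58 ft³ free.

1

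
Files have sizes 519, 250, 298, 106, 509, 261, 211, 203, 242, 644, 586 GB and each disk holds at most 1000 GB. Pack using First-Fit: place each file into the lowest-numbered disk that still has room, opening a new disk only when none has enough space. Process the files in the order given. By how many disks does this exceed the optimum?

1

First-Fit: [519,250,106] [298,509] [261,211,203,242] [644] [586] → 5 disks.
Total size 3829 GB; any packing needs at least ⌈3829/1000⌉ = 4 disks.
An optimal packing achieves that bound: [644,298] [586,261,106] [519,250,211] [509,242,203] → 4 disks.
Excess: 5 − 4 = 1.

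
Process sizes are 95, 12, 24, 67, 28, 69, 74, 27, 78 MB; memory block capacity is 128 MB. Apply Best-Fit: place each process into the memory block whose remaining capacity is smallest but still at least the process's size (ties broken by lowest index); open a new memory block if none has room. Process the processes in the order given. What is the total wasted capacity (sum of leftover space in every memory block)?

memory block 1: place 95 MB, 33 MB left
memory block 1: place 12 MB, 21 MB left
memory block 2: place 24 MB, 104 MB left
memory block 2: place 67 MB, 37 MB left
memory block 2: place 28 MB, 9 MB left
memory block 3: place 69 MB, 59 MB left
memory block 4: place 74 MB, 54 MB left
memory block 4: place 27 MB, 27 MB left
memory block 5: place 78 MB, 50 MB left
5 memory blocks × 128 MB = 640 MB; used 474 MB; unused 166 MB.

166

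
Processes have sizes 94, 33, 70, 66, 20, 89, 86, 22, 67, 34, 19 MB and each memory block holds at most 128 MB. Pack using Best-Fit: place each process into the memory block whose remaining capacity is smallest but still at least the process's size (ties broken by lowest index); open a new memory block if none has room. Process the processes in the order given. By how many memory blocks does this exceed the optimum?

Best-Fit: [94,33] [70,20,22] [66] [89,34] [86,19] [67] → 6 memory blocks.
6 processes exceed 64 MB (half the capacity), and no two of those can share a memory block, so at least 6 memory blocks are needed.
So 6 is already optimal.

0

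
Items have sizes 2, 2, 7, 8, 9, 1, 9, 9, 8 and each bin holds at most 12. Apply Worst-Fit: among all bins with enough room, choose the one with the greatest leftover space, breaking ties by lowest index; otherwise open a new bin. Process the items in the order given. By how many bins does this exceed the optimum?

0

Worst-Fit: [2,2,7] [8,1] [9] [9] [9] [8] → 6 bins.
6 items exceed 6 (half the capacity), and no two of those can share a bin, so at least 6 bins are needed.
So 6 is already optimal.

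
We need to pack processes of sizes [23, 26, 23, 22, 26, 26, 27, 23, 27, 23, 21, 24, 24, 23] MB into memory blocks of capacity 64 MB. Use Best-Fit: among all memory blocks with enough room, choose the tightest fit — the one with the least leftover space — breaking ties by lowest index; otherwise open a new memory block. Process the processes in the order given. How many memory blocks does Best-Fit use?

7 memory blocks

23 MB → memory block 1 (remaining 41 MB)
26 MB → memory block 1 (remaining 15 MB)
23 MB → memory block 2 (remaining 41 MB)
22 MB → memory block 2 (remaining 19 MB)
26 MB → memory block 3 (remaining 38 MB)
26 MB → memory block 3 (remaining 12 MB)
27 MB → memory block 4 (remaining 37 MB)
23 MB → memory block 4 (remaining 14 MB)
27 MB → memory block 5 (remaining 37 MB)
23 MB → memory block 5 (remaining 14 MB)
21 MB → memory block 6 (remaining 43 MB)
24 MB → memory block 6 (remaining 19 MB)
24 MB → memory block 7 (remaining 40 MB)
23 MB → memory block 7 (remaining 17 MB)
Final memory blocks: [23,26] [23,22] [26,26] [27,23] [27,23] [21,24] [24,23].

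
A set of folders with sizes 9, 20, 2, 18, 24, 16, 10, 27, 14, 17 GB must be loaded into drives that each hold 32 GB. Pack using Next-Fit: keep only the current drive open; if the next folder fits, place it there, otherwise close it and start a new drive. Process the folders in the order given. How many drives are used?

6

9 GB → drive 1 (remaining 23 GB)
20 GB → drive 1 (remaining 3 GB)
2 GB → drive 1 (remaining 1 GB)
18 GB → drive 2 (remaining 14 GB)
24 GB → drive 3 (remaining 8 GB)
16 GB → drive 4 (remaining 16 GB)
10 GB → drive 4 (remaining 6 GB)
27 GB → drive 5 (remaining 5 GB)
14 GB → drive 6 (remaining 18 GB)
17 GB → drive 6 (remaining 1 GB)
Final drives: [9,20,2] [18] [24] [16,10] [27] [14,17].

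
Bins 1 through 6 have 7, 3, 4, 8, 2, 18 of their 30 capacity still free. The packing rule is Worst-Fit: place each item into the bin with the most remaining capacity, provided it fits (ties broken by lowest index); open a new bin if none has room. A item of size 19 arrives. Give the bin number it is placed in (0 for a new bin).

0

No bin has ≥ 19 free, so a new bin is opened.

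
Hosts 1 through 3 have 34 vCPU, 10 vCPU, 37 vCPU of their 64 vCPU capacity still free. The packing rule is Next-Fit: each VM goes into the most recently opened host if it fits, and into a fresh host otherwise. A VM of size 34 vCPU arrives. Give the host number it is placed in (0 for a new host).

3

Next-Fit only looks at host 3, which has 37 vCPU free.
34 vCPU fits there.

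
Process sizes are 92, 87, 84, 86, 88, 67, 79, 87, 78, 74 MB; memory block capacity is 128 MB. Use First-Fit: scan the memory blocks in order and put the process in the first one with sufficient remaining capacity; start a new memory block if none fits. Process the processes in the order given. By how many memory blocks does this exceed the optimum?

First-Fit: [92] [87] [84] [86] [88] [67] [79] [87] [78] [74] → 10 memory blocks.
10 processes exceed 64 MB (half the capacity), and no two of those can share a memory block, so at least 10 memory blocks are needed.
So 10 is already optimal.

0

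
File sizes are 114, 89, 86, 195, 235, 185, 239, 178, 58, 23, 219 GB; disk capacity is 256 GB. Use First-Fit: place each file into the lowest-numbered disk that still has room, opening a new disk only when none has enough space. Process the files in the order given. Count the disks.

8 disks

disk 1: place 114 GB, 142 GB left
disk 1: place 89 GB, 53 GB left
disk 2: place 86 GB, 170 GB left
disk 3: place 195 GB, 61 GB left
disk 4: place 235 GB, 21 GB left
disk 5: place 185 GB, 71 GB left
disk 6: place 239 GB, 17 GB left
disk 7: place 178 GB, 78 GB left
disk 2: place 58 GB, 112 GB left
disk 1: place 23 GB, 30 GB left
disk 8: place 219 GB, 37 GB left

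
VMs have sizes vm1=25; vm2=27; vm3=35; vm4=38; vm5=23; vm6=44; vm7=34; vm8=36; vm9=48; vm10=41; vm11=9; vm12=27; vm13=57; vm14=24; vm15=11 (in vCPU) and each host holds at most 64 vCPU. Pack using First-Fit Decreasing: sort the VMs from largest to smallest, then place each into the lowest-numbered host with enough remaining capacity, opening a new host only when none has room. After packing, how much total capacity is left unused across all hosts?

33

Sorted descending: 57, 48, 44, 41, 38, 36, 35, 34, 27, 27, 25, 24, 23, 11, 9.
57 vCPU → host 1 (remaining 7 vCPU)
48 vCPU → host 2 (remaining 16 vCPU)
44 vCPU → host 3 (remaining 20 vCPU)
41 vCPU → host 4 (remaining 23 vCPU)
38 vCPU → host 5 (remaining 26 vCPU)
36 vCPU → host 6 (remaining 28 vCPU)
35 vCPU → host 7 (remaining 29 vCPU)
34 vCPU → host 8 (remaining 30 vCPU)
27 vCPU → host 6 (remaining 1 vCPU)
27 vCPU → host 7 (remaining 2 vCPU)
25 vCPU → host 5 (remaining 1 vCPU)
24 vCPU → host 8 (remaining 6 vCPU)
23 vCPU → host 4 (remaining 0 vCPU)
11 vCPU → host 2 (remaining 5 vCPU)
9 vCPU → host 3 (remaining 11 vCPU)
8 hosts × 64 vCPU = 512 vCPU; used 479 vCPU; unused 33 vCPU.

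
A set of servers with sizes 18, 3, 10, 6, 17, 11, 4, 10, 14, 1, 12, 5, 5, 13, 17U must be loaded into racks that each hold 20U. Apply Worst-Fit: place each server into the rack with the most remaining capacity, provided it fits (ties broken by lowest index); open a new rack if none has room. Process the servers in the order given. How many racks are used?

9

18U → rack 1 (remaining 2U)
3U → rack 2 (remaining 17U)
10U → rack 2 (remaining 7U)
6U → rack 2 (remaining 1U)
17U → rack 3 (remaining 3U)
11U → rack 4 (remaining 9U)
4U → rack 4 (remaining 5U)
10U → rack 5 (remaining 10U)
14U → rack 6 (remaining 6U)
1U → rack 5 (remaining 9U)
12U → rack 7 (remaining 8U)
5U → rack 5 (remaining 4U)
5U → rack 7 (remaining 3U)
13U → rack 8 (remaining 7U)
17U → rack 9 (remaining 3U)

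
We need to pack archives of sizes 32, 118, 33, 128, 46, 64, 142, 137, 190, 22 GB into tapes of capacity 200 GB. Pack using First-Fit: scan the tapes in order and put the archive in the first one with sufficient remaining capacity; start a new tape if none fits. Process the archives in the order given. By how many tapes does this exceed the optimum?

1

First-Fit: [32,118,33] [128,46,22] [64] [142] [137] [190] → 6 tapes.
Total size 912 GB; any packing needs at least ⌈912/200⌉ = 5 tapes.
An optimal packing achieves that bound: [190] [142,46] [137,33,22] [128,64] [118,32] → 5 tapes.
Excess: 6 − 5 = 1.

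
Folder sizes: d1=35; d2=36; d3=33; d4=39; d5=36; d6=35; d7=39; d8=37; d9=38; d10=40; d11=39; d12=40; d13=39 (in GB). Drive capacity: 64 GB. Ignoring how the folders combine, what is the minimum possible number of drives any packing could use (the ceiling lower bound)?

Total size = 35 + 36 + 33 + 39 + 36 + 35 + 39 + 37 + 38 + 40 + 39 + 40 + 39 = 486 GB.
⌈486 / 64⌉ = 8.

8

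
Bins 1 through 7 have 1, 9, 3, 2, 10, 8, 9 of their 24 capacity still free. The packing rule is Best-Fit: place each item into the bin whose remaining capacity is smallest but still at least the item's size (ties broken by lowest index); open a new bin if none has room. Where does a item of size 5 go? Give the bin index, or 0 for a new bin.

6

Bins with room: bin 2 (9), bin 5 (10), bin 6 (8), bin 7 (9).
Tightest fit is bin 6 with 8 free.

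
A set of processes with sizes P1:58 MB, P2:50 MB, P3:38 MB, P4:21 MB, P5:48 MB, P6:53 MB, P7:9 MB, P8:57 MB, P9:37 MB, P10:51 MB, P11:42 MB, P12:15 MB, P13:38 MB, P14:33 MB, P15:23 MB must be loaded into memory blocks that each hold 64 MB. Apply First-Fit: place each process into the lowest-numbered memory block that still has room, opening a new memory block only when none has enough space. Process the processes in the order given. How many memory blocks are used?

11

memory block 1: place P1 (58 MB), 6 MB left
memory block 2: place P2 (50 MB), 14 MB left
memory block 3: place P3 (38 MB), 26 MB left
memory block 3: place P4 (21 MB), 5 MB left
memory block 4: place P5 (48 MB), 16 MB left
memory block 5: place P6 (53 MB), 11 MB left
memory block 2: place P7 (9 MB), 5 MB left
memory block 6: place P8 (57 MB), 7 MB left
memory block 7: place P9 (37 MB), 27 MB left
memory block 8: place P10 (51 MB), 13 MB left
memory block 9: place P11 (42 MB), 22 MB left
memory block 4: place P12 (15 MB), 1 MB left
memory block 10: place P13 (38 MB), 26 MB left
memory block 11: place P14 (33 MB), 31 MB left
memory block 7: place P15 (23 MB), 4 MB left
Final memory blocks: [58] [50,9] [38,21] [48,15] [53] [57] [37,23] [51] [42] [38] [33].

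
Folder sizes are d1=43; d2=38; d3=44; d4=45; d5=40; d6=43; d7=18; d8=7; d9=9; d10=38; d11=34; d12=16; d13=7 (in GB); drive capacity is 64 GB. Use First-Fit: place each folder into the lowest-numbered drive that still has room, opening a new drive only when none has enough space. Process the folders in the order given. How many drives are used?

drive 1: place d1 (43 GB), 21 GB left
drive 2: place d2 (38 GB), 26 GB left
drive 3: place d3 (44 GB), 20 GB left
drive 4: place d4 (45 GB), 19 GB left
drive 5: place d5 (40 GB), 24 GB left
drive 6: place d6 (43 GB), 21 GB left
drive 1: place d7 (18 GB), 3 GB left
drive 2: place d8 (7 GB), 19 GB left
drive 2: place d9 (9 GB), 10 GB left
drive 7: place d10 (38 GB), 26 GB left
drive 8: place d11 (34 GB), 30 GB left
drive 3: place d12 (16 GB), 4 GB left
drive 2: place d13 (7 GB), 3 GB left

8 drives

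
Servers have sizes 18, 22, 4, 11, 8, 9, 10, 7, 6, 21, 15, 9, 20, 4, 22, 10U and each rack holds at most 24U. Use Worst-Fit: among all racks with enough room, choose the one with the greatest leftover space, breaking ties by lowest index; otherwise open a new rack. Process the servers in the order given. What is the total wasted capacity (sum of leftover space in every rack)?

18U → rack 1 (remaining 6U)
22U → rack 2 (remaining 2U)
4U → rack 1 (remaining 2U)
11U → rack 3 (remaining 13U)
8U → rack 3 (remaining 5U)
9U → rack 4 (remaining 15U)
10U → rack 4 (remaining 5U)
7U → rack 5 (remaining 17U)
6U → rack 5 (remaining 11U)
21U → rack 6 (remaining 3U)
15U → rack 7 (remaining 9U)
9U → rack 5 (remaining 2U)
20U → rack 8 (remaining 4U)
4U → rack 7 (remaining 5U)
22U → rack 9 (remaining 2U)
10U → rack 10 (remaining 14U)
10 racks × 24U = 240U; used 196U; unused 44U.

44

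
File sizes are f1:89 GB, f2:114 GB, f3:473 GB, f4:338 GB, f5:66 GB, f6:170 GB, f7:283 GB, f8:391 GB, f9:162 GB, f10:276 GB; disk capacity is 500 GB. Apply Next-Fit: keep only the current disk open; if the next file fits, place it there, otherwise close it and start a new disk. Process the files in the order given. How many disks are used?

disk 1: place f1 (89 GB), 411 GB left
disk 1: place f2 (114 GB), 297 GB left
disk 2: place f3 (473 GB), 27 GB left
disk 3: place f4 (338 GB), 162 GB left
disk 3: place f5 (66 GB), 96 GB left
disk 4: place f6 (170 GB), 330 GB left
disk 4: place f7 (283 GB), 47 GB left
disk 5: place f8 (391 GB), 109 GB left
disk 6: place f9 (162 GB), 338 GB left
disk 6: place f10 (276 GB), 62 GB left
Final disks: [89,114] [473] [338,66] [170,283] [391] [162,276].

6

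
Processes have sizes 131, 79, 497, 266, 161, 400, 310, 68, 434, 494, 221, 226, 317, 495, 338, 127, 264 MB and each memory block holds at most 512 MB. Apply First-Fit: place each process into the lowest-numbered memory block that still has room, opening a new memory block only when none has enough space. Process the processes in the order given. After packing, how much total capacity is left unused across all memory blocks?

131 MB → memory block 1 (remaining 381 MB)
79 MB → memory block 1 (remaining 302 MB)
497 MB → memory block 2 (remaining 15 MB)
266 MB → memory block 1 (remaining 36 MB)
161 MB → memory block 3 (remaining 351 MB)
400 MB → memory block 4 (remaining 112 MB)
310 MB → memory block 3 (remaining 41 MB)
68 MB → memory block 4 (remaining 44 MB)
434 MB → memory block 5 (remaining 78 MB)
494 MB → memory block 6 (remaining 18 MB)
221 MB → memory block 7 (remaining 291 MB)
226 MB → memory block 7 (remaining 65 MB)
317 MB → memory block 8 (remaining 195 MB)
495 MB → memory block 9 (remaining 17 MB)
338 MB → memory block 10 (remaining 174 MB)
127 MB → memory block 8 (remaining 68 MB)
264 MB → memory block 11 (remaining 248 MB)
11 memory blocks × 512 MB = 5632 MB; used 4828 MB; unused 804 MB.

804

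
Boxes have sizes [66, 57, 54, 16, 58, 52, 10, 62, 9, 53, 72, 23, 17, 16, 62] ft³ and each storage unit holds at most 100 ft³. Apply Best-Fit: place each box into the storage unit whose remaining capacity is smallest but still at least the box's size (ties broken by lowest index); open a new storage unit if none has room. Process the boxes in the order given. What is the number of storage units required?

9

Put 66 ft³ in storage unit 1; 34 ft³ remain.
Put 57 ft³ in storage unit 2; 43 ft³ remain.
Put 54 ft³ in storage unit 3; 46 ft³ remain.
Put 16 ft³ in storage unit 1; 18 ft³ remain.
Put 58 ft³ in storage unit 4; 42 ft³ remain.
Put 52 ft³ in storage unit 5; 48 ft³ remain.
Put 10 ft³ in storage unit 1; 8 ft³ remain.
Put 62 ft³ in storage unit 6; 38 ft³ remain.
Put 9 ft³ in storage unit 6; 29 ft³ remain.
Put 53 ft³ in storage unit 7; 47 ft³ remain.
Put 72 ft³ in storage unit 8; 28 ft³ remain.
Put 23 ft³ in storage unit 8; 5 ft³ remain.
Put 17 ft³ in storage unit 6; 12 ft³ remain.
Put 16 ft³ in storage unit 4; 26 ft³ remain.
Put 62 ft³ in storage unit 9; 38 ft³ remain.
Final storage units: [66,16,10] [57] [54] [58,16] [52] [62,9,17] [53] [72,23] [62].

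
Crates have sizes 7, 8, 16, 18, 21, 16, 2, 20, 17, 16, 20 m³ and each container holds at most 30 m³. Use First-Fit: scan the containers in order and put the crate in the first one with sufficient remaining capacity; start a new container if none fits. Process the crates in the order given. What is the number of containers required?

9

container 1: place 7 m³, 23 m³ left
container 1: place 8 m³, 15 m³ left
container 2: place 16 m³, 14 m³ left
container 3: place 18 m³, 12 m³ left
container 4: place 21 m³, 9 m³ left
container 5: place 16 m³, 14 m³ left
container 1: place 2 m³, 13 m³ left
container 6: place 20 m³, 10 m³ left
container 7: place 17 m³, 13 m³ left
container 8: place 16 m³, 14 m³ left
container 9: place 20 m³, 10 m³ left
Final containers: [7,8,2] [16] [18] [21] [16] [20] [17] [16] [20].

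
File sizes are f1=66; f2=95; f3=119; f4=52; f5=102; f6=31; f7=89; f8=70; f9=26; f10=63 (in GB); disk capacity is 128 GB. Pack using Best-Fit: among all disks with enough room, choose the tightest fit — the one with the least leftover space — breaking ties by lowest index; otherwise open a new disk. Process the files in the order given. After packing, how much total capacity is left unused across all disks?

f1 (66 GB) → disk 1 (remaining 62 GB)
f2 (95 GB) → disk 2 (remaining 33 GB)
f3 (119 GB) → disk 3 (remaining 9 GB)
f4 (52 GB) → disk 1 (remaining 10 GB)
f5 (102 GB) → disk 4 (remaining 26 GB)
f6 (31 GB) → disk 2 (remaining 2 GB)
f7 (89 GB) → disk 5 (remaining 39 GB)
f8 (70 GB) → disk 6 (remaining 58 GB)
f9 (26 GB) → disk 4 (remaining 0 GB)
f10 (63 GB) → disk 7 (remaining 65 GB)
7 disks × 128 GB = 896 GB; used 713 GB; unused 183 GB.

183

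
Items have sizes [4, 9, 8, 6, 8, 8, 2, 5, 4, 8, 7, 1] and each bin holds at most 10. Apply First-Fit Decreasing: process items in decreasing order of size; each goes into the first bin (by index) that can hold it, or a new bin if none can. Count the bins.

8 bins

Sorted descending: 9, 8, 8, 8, 8, 7, 6, 5, 4, 4, 2, 1.
Put 9 in bin 1; 1 remain.
Put 8 in bin 2; 2 remain.
Put 8 in bin 3; 2 remain.
Put 8 in bin 4; 2 remain.
Put 8 in bin 5; 2 remain.
Put 7 in bin 6; 3 remain.
Put 6 in bin 7; 4 remain.
Put 5 in bin 8; 5 remain.
Put 4 in bin 7; 0 remain.
Put 4 in bin 8; 1 remain.
Put 2 in bin 2; 0 remain.
Put 1 in bin 1; 0 remain.
Final bins: [9,1] [8,2] [8] [8] [8] [7] [6,4] [5,4].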